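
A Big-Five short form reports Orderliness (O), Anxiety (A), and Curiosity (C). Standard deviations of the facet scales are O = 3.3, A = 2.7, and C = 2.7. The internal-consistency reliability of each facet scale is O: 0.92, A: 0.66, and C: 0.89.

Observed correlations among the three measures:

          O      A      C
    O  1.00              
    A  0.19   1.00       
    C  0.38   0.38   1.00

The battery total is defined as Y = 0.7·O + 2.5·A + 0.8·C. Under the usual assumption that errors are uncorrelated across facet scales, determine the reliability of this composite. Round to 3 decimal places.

0.785

Var(Y) = 0.7²·3.3² + 2.5²·2.7² + 0.8²·2.7² + 2·[1.75·3.3·2.7·0.19 + 0.56·3.3·2.7·0.38 + 2·2.7·2.7·0.38] = 55.5642 + 20.798 = 76.3622.
Under uncorrelated errors the observed covariances equal the true-score covariances, so only the own-variance terms attenuate.
True-score variance = [0.7²·3.3²·0.92 + 2.5²·2.7²·0.66 + 0.8²·2.7²·0.89] + 20.798 = 39.1328 + 20.798 = 59.9309.
Reliability = 59.9309 / 76.3622 = 0.785.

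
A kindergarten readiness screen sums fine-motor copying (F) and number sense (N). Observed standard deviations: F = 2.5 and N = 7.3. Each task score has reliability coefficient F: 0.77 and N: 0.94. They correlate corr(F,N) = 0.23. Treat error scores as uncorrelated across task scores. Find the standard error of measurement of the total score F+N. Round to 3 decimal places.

2.153

Var(total) = 59.54 + 8.395 = 67.935.
True-score variance = 54.9051 + 8.395 = 63.3001, so reliability = 0.9318.
Error variance = 67.935 − 63.3001 = 4.6349; SEM = √4.6349 = 2.153.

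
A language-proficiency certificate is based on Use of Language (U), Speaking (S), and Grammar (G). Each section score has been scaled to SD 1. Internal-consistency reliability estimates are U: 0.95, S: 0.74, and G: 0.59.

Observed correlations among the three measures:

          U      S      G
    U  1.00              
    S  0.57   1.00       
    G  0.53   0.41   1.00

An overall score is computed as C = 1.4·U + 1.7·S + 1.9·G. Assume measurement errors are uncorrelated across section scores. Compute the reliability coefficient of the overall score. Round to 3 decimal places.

Var(C) = 1.4² + 1.7² + 1.9² + 2·[2.38·0.57 + 2.66·0.53 + 3.23·0.41] = 8.46 + 8.1814 = 16.6414.
With uncorrelated errors the cross-covariances are all true-score covariance, so they carry over unchanged; only the diagonal terms shrink to ρᵢσᵢ².
True-score variance = [1.4²·0.95 + 1.7²·0.74 + 1.9²·0.59] + 8.1814 = 6.1305 + 8.1814 = 14.3119.
Reliability = 14.3119 / 16.6414 = 0.860.

0.860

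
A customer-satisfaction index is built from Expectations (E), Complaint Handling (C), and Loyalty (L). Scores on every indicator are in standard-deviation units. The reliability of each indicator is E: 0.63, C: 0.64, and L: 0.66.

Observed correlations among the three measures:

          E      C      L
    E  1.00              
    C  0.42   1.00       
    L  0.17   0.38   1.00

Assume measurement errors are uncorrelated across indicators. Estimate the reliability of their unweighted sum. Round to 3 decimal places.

0.783

Var(E+C+L) = 3 + 2·[0.42 + 0.17 + 0.38] = 3 + 1.94 = 4.94.
Because errors are independent across components, Cov(Tᵢ,Tⱼ) = Cov(Xᵢ,Xⱼ); the off-diagonal part of the true-score variance is the same as above.
True-score variance = [0.63 + 0.64 + 0.66] + 1.94 = 1.93 + 1.94 = 3.87.
Reliability = 3.87 / 4.94 = 0.783.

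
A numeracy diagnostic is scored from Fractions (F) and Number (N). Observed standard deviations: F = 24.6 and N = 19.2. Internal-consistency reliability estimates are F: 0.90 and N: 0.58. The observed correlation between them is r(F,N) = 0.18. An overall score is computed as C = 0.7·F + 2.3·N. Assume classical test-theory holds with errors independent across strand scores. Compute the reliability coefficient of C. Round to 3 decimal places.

0.663

Var(C) = 0.7²·24.6² + 2.3²·19.2² + 2·[1.61·24.6·19.2·0.18] = 2246.63 + 273.757 = 2520.39.
Because errors are independent across components, Cov(Tᵢ,Tⱼ) = Cov(Xᵢ,Xⱼ); the off-diagonal part of the true-score variance is the same as above.
True-score variance = [0.7²·24.6²·0.90 + 2.3²·19.2²·0.58] + 273.757 = 1397.94 + 273.757 = 1671.69.
Reliability = 1671.69 / 2520.39 = 0.663.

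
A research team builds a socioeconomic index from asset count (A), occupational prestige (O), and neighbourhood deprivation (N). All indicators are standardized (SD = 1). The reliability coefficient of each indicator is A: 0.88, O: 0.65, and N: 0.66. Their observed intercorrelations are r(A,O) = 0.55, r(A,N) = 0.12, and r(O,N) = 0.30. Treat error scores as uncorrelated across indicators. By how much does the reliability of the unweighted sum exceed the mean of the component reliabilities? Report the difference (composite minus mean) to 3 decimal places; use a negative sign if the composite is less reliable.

Var(sum) = 3 + 1.94 = 4.94; true-score variance = 2.19 + 1.94 = 4.13; composite reliability = 0.8360.
Mean component reliability = 0.7300.
Difference = 0.8360 − 0.7300 = 0.106.

0.106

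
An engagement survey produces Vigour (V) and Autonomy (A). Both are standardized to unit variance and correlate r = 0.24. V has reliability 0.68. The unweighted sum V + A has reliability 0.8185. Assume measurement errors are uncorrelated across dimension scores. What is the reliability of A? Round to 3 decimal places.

0.870

Var(V+A) = 2 + 2·0.24 = 2.480.
True-score variance = ρ_V + ρ_A + 2·0.24, so 0.8185 = (0.68 + ρ_A + 0.48) / 2.480.
ρ_A = 0.8185·2.480 − 0.68 − 0.48 = 0.870.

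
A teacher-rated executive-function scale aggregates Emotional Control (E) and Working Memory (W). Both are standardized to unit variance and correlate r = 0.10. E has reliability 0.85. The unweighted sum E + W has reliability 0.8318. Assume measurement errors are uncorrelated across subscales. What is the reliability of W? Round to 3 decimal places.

0.780

Var(E+W) = 2 + 2·0.10 = 2.200.
True-score variance = ρ_E + ρ_W + 2·0.10, so 0.8318 = (0.85 + ρ_W + 0.20) / 2.200.
ρ_W = 0.8318·2.200 − 0.85 − 0.20 = 0.780.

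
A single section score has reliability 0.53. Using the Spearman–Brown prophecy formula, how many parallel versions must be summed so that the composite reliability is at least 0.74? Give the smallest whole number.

3

k ≥ ρ*(1−ρ₁)/(ρ₁(1−ρ*)) = 0.74·0.47 / (0.53·0.26) = 2.524.
Smallest integer k = 3.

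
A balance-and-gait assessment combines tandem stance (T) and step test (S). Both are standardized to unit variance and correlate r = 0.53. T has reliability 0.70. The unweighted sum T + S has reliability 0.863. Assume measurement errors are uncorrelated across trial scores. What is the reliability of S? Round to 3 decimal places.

0.881

Var(T+S) = 2 + 2·0.53 = 3.060.
True-score variance = ρ_T + ρ_S + 2·0.53, so 0.863 = (0.70 + ρ_S + 1.06) / 3.060.
ρ_S = 0.863·3.060 − 0.70 − 1.06 = 0.881.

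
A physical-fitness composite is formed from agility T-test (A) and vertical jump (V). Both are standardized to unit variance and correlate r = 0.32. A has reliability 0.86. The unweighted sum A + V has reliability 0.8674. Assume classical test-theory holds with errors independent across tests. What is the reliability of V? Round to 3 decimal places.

Var(A+V) = 2 + 2·0.32 = 2.640.
True-score variance = ρ_A + ρ_V + 2·0.32, so 0.8674 = (0.86 + ρ_V + 0.64) / 2.640.
ρ_V = 0.8674·2.640 − 0.86 − 0.64 = 0.790.

0.790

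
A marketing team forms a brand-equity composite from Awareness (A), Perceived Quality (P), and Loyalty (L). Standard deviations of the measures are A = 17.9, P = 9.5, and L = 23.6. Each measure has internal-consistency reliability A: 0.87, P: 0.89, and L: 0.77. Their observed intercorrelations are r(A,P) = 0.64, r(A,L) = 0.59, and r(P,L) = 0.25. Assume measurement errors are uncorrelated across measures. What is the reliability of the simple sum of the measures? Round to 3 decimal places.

Var(A+P+L) = 17.9² + 9.5² + 23.6² + 2·[17.9·9.5·0.64 + 17.9·23.6·0.59 + 9.5·23.6·0.25] = 967.62 + 828.243 = 1795.86.
With uncorrelated errors the cross-covariances are all true-score covariance, so they carry over unchanged; only the diagonal terms shrink to ρᵢσᵢ².
True-score variance = [17.9²·0.87 + 9.5²·0.89 + 23.6²·0.77] + 828.243 = 787.938 + 828.243 = 1616.18.
Reliability = 1616.18 / 1795.86 = 0.900.

0.900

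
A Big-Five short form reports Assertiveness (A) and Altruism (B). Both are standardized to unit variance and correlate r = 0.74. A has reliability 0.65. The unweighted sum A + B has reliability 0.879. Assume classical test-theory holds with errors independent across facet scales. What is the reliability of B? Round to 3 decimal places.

Var(A+B) = 2 + 2·0.74 = 3.480.
True-score variance = ρ_A + ρ_B + 2·0.74, so 0.879 = (0.65 + ρ_B + 1.48) / 3.480.
ρ_B = 0.879·3.480 − 0.65 − 1.48 = 0.929.

0.929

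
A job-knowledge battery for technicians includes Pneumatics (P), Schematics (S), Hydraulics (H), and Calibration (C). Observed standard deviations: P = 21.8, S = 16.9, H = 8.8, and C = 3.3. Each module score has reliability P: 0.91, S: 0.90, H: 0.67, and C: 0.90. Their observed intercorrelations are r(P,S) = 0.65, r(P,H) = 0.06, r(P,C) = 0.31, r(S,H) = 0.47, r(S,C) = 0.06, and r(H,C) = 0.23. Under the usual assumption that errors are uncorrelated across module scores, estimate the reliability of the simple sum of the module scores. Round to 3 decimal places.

Var(P+S+H+C) = 21.8² + 16.9² + 8.8² + 3.3² + 2·[21.8·16.9·0.65 + 21.8·8.8·0.06 + 21.8·3.3·0.31 + 16.9·8.8·0.47 + 16.9·3.3·0.06 + 8.8·3.3·0.23] = 849.18 + 706.417 = 1555.6.
With uncorrelated errors the cross-covariances are all true-score covariance, so they carry over unchanged; only the diagonal terms shrink to ρᵢσᵢ².
True-score variance = [21.8²·0.91 + 16.9²·0.90 + 8.8²·0.67 + 3.3²·0.90] + 706.417 = 751.203 + 706.417 = 1457.62.
Reliability = 1457.62 / 1555.6 = 0.937.

0.937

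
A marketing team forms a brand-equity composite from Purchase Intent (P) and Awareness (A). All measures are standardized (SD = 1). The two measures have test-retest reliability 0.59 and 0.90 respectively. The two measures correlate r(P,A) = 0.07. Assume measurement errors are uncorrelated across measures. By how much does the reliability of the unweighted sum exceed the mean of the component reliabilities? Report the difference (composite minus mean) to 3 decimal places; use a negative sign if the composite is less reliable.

0.017

Var(sum) = 2 + 0.14 = 2.14; true-score variance = 1.49 + 0.14 = 1.63; composite reliability = 0.7617.
Mean component reliability = 0.7450.
Difference = 0.7617 − 0.7450 = 0.017.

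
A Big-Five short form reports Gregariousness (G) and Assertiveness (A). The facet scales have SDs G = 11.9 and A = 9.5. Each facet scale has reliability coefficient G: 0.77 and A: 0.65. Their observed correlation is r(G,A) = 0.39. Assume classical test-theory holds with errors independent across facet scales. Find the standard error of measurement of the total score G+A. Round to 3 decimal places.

Var(total) = 231.86 + 88.179 = 320.039.
True-score variance = 167.702 + 88.179 = 255.881, so reliability = 0.7995.
Error variance = 320.039 − 255.881 = 64.1578; SEM = √64.1578 = 8.010.

8.010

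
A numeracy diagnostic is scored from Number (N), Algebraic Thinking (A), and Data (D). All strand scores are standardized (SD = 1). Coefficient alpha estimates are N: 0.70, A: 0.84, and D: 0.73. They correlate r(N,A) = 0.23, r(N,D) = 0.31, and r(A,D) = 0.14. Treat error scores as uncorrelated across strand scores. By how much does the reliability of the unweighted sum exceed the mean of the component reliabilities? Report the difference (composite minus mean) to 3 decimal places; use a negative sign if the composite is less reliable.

0.076

Var(sum) = 3 + 1.36 = 4.36; true-score variance = 2.27 + 1.36 = 3.63; composite reliability = 0.8326.
Mean component reliability = 0.7567.
Difference = 0.8326 − 0.7567 = 0.076.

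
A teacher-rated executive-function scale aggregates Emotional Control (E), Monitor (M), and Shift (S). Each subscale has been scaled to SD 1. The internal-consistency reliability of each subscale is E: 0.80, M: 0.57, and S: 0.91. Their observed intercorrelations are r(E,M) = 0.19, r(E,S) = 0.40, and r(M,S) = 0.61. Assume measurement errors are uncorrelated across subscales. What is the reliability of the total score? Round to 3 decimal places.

Var(E+M+S) = 3 + 2·[0.19 + 0.40 + 0.61] = 3 + 2.4 = 5.4.
With uncorrelated errors the cross-covariances are all true-score covariance, so they carry over unchanged; only the diagonal terms shrink to ρᵢσᵢ².
True-score variance = [0.80 + 0.57 + 0.91] + 2.4 = 2.28 + 2.4 = 4.68.
Reliability = 4.68 / 5.4 = 0.867.

0.867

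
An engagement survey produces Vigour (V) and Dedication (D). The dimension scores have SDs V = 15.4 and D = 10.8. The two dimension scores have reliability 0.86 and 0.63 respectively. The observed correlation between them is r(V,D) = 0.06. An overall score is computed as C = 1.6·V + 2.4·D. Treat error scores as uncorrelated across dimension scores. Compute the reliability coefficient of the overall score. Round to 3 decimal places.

0.754

Var(C) = 1.6²·15.4² + 2.4²·10.8² + 2·[3.84·15.4·10.8·0.06] = 1278.98 + 76.6403 = 1355.62.
Under uncorrelated errors the observed covariances equal the true-score covariances, so only the own-variance terms attenuate.
True-score variance = [1.6²·15.4²·0.86 + 2.4²·10.8²·0.63] + 76.6403 = 945.395 + 76.6403 = 1022.03.
Reliability = 1022.03 / 1355.62 = 0.754.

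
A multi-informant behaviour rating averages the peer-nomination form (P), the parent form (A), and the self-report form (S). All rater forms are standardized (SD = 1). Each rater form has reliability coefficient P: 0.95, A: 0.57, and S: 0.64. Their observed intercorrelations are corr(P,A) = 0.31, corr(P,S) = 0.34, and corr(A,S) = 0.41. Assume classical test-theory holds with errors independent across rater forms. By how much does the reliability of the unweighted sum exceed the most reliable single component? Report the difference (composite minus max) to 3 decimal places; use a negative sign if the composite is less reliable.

Var(sum) = 3 + 2.12 = 5.12; true-score variance = 2.16 + 2.12 = 4.28; composite reliability = 0.8359.
Max component reliability = 0.9500.
Difference = 0.8359 − 0.9500 = -0.114.

-0.114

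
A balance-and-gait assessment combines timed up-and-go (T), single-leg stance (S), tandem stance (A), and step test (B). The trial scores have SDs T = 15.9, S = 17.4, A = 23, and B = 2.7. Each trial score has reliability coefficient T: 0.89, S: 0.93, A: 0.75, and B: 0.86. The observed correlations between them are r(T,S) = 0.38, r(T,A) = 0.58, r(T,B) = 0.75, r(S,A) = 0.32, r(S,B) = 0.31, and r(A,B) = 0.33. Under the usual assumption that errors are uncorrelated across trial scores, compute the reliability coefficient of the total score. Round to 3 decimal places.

Var(T+S+A+B) = 15.9² + 17.4² + 23² + 2.7² + 2·[15.9·17.4·0.38 + 15.9·23·0.58 + 15.9·2.7·0.75 + 17.4·23·0.32 + 17.4·2.7·0.31 + 23·2.7·0.33] = 1091.86 + 1025.11 = 2116.97.
With uncorrelated errors the cross-covariances are all true-score covariance, so they carry over unchanged; only the diagonal terms shrink to ρᵢσᵢ².
True-score variance = [15.9²·0.89 + 17.4²·0.93 + 23²·0.75 + 2.7²·0.86] + 1025.11 = 909.587 + 1025.11 = 1934.7.
Reliability = 1934.7 / 2116.97 = 0.914.

0.914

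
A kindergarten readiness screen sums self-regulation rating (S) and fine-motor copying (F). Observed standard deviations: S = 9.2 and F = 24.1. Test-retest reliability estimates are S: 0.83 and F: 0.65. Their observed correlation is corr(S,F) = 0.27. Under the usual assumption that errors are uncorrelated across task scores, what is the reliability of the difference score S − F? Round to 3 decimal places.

0.601

Var(S−F) = 9.2² + 24.1² − 2·9.2·24.1·0.27 = 665.45 − 119.729 = 545.721.
Because errors are independent across components, Cov(Tᵢ,Tⱼ) = Cov(Xᵢ,Xⱼ); the off-diagonal part of the true-score variance is the same as above.
True-score variance = [9.2²·0.83 + 24.1²·0.65] − 119.729 = 447.778 − 119.729 = 328.049.
Reliability = 328.049 / 545.721 = 0.601.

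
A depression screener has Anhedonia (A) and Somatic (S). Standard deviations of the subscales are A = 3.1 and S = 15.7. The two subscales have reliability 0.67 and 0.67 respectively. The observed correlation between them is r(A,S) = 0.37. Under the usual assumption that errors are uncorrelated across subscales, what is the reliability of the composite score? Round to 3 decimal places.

Var(A+S) = 3.1² + 15.7² + 2·[3.1·15.7·0.37] = 256.1 + 36.0158 = 292.116.
Because errors are independent across components, Cov(Tᵢ,Tⱼ) = Cov(Xᵢ,Xⱼ); the off-diagonal part of the true-score variance is the same as above.
True-score variance = [3.1²·0.67 + 15.7²·0.67] + 36.0158 = 171.587 + 36.0158 = 207.603.
Reliability = 207.603 / 292.116 = 0.711.

0.711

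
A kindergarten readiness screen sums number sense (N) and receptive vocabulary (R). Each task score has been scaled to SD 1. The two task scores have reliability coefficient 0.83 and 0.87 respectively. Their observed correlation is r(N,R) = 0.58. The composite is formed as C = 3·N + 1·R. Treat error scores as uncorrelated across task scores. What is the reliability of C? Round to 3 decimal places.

0.877

Var(C) = 3² + 1 + 2·[3·0.58] = 10 + 3.48 = 13.48.
Under uncorrelated errors the observed covariances equal the true-score covariances, so only the own-variance terms attenuate.
True-score variance = [3²·0.83 + 0.87] + 3.48 = 8.34 + 3.48 = 11.82.
Reliability = 11.82 / 13.48 = 0.877.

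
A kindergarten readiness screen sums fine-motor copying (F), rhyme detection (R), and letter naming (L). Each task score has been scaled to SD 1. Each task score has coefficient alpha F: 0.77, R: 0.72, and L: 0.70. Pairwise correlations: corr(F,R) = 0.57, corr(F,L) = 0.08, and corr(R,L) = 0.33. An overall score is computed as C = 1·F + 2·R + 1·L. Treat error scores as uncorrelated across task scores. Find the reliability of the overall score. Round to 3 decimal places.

0.831

Var(C) = 1 + 2² + 1 + 2·[2·0.57 + 0.08 + 2·0.33] = 6 + 3.76 = 9.76.
With uncorrelated errors the cross-covariances are all true-score covariance, so they carry over unchanged; only the diagonal terms shrink to ρᵢσᵢ².
True-score variance = [0.77 + 2²·0.72 + 0.70] + 3.76 = 4.35 + 3.76 = 8.11.
Reliability = 8.11 / 9.76 = 0.831.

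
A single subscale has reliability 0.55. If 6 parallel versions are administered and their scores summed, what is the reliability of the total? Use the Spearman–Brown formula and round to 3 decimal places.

ρ_k = kρ / (1 + (k−1)ρ) = 6·0.55 / (1 + 5·0.55) = 3.300 / 3.750 = 0.880.

0.880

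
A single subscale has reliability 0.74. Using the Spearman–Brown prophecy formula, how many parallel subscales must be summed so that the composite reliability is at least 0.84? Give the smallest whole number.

2

k ≥ ρ*(1−ρ₁)/(ρ₁(1−ρ*)) = 0.84·0.26 / (0.74·0.16) = 1.845.
Smallest integer k = 2.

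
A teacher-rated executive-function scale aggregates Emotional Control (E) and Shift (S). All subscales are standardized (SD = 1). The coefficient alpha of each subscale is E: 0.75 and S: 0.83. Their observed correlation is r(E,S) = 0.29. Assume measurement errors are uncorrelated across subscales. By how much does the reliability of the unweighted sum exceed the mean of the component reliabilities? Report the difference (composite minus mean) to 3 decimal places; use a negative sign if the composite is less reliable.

0.047

Var(sum) = 2 + 0.58 = 2.58; true-score variance = 1.58 + 0.58 = 2.16; composite reliability = 0.8372.
Mean component reliability = 0.7900.
Difference = 0.8372 − 0.7900 = 0.047.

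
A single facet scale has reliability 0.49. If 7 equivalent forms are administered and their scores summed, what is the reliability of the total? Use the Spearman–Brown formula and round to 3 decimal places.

ρ_k = kρ / (1 + (k−1)ρ) = 7·0.49 / (1 + 6·0.49) = 3.430 / 3.940 = 0.871.

0.871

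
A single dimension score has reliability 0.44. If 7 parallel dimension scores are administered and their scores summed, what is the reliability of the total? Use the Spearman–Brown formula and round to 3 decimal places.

ρ_k = kρ / (1 + (k−1)ρ) = 7·0.44 / (1 + 6·0.44) = 3.080 / 3.640 = 0.846.

0.846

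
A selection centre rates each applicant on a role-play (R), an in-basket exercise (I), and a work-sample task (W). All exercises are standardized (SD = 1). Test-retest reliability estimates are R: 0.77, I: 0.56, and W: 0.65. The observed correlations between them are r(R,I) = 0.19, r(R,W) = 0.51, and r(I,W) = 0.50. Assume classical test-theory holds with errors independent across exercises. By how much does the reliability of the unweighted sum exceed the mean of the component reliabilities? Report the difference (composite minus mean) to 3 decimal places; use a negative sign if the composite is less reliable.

Var(sum) = 3 + 2.4 = 5.4; true-score variance = 1.98 + 2.4 = 4.38; composite reliability = 0.8111.
Mean component reliability = 0.6600.
Difference = 0.8111 − 0.6600 = 0.151.

0.151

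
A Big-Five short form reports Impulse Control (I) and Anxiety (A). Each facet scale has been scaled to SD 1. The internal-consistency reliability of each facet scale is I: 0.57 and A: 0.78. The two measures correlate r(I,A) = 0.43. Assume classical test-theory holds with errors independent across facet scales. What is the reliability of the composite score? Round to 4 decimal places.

Var(I+A) = 2 + 2·[0.43] = 2 + 0.86 = 2.86.
With uncorrelated errors the cross-covariances are all true-score covariance, so they carry over unchanged; only the diagonal terms shrink to ρᵢσᵢ².
True-score variance = [0.57 + 0.78] + 0.86 = 1.35 + 0.86 = 2.21.
Reliability = 2.21 / 2.86 = 0.7727.

0.7727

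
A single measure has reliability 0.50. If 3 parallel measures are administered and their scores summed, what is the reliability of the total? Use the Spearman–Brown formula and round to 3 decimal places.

0.750

ρ_k = kρ / (1 + (k−1)ρ) = 3·0.50 / (1 + 2·0.50) = 1.500 / 2.000 = 0.750.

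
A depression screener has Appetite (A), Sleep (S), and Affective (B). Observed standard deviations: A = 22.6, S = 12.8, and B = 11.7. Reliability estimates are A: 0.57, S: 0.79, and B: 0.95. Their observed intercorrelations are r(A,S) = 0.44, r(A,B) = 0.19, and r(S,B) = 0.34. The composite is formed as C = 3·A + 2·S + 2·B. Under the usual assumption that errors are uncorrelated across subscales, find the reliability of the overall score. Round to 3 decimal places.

0.743

Var(C) = 3²·22.6² + 2²·12.8² + 2²·11.7² + 2·[6·22.6·12.8·0.44 + 6·22.6·11.7·0.19 + 4·12.8·11.7·0.34] = 5799.76 + 2537.62 = 8337.38.
Because errors are independent across components, Cov(Tᵢ,Tⱼ) = Cov(Xᵢ,Xⱼ); the off-diagonal part of the true-score variance is the same as above.
True-score variance = [3²·22.6²·0.57 + 2²·12.8²·0.79 + 2²·11.7²·0.95] + 2537.62 = 3658.12 + 2537.62 = 6195.74.
Reliability = 6195.74 / 8337.38 = 0.743.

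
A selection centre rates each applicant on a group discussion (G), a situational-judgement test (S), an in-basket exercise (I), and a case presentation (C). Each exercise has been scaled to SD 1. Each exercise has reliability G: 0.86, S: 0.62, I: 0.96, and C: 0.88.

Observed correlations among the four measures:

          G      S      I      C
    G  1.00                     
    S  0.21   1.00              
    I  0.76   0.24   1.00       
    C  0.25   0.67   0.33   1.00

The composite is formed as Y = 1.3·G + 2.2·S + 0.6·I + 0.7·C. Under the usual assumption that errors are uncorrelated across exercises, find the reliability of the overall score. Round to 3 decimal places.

0.837

Var(Y) = 1.3² + 2.2² + 0.6² + 0.7² + 2·[2.86·0.21 + 0.78·0.76 + 0.91·0.25 + 1.32·0.24 + 1.54·0.67 + 0.42·0.33] = 7.38 + 5.8162 = 13.1962.
With uncorrelated errors the cross-covariances are all true-score covariance, so they carry over unchanged; only the diagonal terms shrink to ρᵢσᵢ².
True-score variance = [1.3²·0.86 + 2.2²·0.62 + 0.6²·0.96 + 0.7²·0.88] + 5.8162 = 5.231 + 5.8162 = 11.0472.
Reliability = 11.0472 / 13.1962 = 0.837.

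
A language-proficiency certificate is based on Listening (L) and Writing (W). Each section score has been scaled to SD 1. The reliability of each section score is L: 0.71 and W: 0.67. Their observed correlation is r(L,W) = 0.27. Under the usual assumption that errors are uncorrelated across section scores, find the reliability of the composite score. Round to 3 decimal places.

0.756

Var(L+W) = 2 + 2·[0.27] = 2 + 0.54 = 2.54.
Because errors are independent across components, Cov(Tᵢ,Tⱼ) = Cov(Xᵢ,Xⱼ); the off-diagonal part of the true-score variance is the same as above.
True-score variance = [0.71 + 0.67] + 0.54 = 1.38 + 0.54 = 1.92.
Reliability = 1.92 / 2.54 = 0.756.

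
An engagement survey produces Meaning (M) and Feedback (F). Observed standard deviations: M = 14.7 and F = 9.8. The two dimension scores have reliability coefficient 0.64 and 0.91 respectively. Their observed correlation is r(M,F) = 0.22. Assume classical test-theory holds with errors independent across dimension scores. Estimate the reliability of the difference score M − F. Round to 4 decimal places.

0.6525

Var(M−F) = 14.7² + 9.8² − 2·14.7·9.8·0.22 = 312.13 − 63.3864 = 248.744.
Under uncorrelated errors the observed covariances equal the true-score covariances, so only the own-variance terms attenuate.
True-score variance = [14.7²·0.64 + 9.8²·0.91] − 63.3864 = 225.694 − 63.3864 = 162.308.
Reliability = 162.308 / 248.744 = 0.6525.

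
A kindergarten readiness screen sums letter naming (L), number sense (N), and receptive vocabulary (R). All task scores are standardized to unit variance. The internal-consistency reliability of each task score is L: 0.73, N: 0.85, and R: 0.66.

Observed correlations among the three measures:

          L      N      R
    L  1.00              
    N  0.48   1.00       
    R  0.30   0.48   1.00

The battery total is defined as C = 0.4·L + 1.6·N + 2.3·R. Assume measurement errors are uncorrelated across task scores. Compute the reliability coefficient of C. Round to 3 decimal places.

Var(C) = 0.4² + 1.6² + 2.3² + 2·[0.64·0.48 + 0.92·0.30 + 3.68·0.48] = 8.01 + 4.6992 = 12.7092.
With uncorrelated errors the cross-covariances are all true-score covariance, so they carry over unchanged; only the diagonal terms shrink to ρᵢσᵢ².
True-score variance = [0.4²·0.73 + 1.6²·0.85 + 2.3²·0.66] + 4.6992 = 5.7842 + 4.6992 = 10.4834.
Reliability = 10.4834 / 12.7092 = 0.825.

0.825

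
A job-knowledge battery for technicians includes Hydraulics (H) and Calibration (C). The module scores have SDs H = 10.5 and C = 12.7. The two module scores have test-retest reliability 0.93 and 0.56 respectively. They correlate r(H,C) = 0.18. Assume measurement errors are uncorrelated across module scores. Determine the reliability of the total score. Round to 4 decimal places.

0.7538

Var(H+C) = 10.5² + 12.7² + 2·[10.5·12.7·0.18] = 271.54 + 48.006 = 319.546.
Because errors are independent across components, Cov(Tᵢ,Tⱼ) = Cov(Xᵢ,Xⱼ); the off-diagonal part of the true-score variance is the same as above.
True-score variance = [10.5²·0.93 + 12.7²·0.56] + 48.006 = 192.855 + 48.006 = 240.861.
Reliability = 240.861 / 319.546 = 0.7538.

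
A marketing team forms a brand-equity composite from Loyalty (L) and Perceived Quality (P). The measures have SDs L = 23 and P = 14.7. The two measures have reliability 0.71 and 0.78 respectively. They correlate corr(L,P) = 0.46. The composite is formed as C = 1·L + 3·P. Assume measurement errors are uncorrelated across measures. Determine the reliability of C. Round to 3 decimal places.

0.829

Var(C) = 23² + 3²·14.7² + 2·[3·23·14.7·0.46] = 2473.81 + 933.156 = 3406.97.
Because errors are independent across components, Cov(Tᵢ,Tⱼ) = Cov(Xᵢ,Xⱼ); the off-diagonal part of the true-score variance is the same as above.
True-score variance = [23²·0.71 + 3²·14.7²·0.78] + 933.156 = 1892.54 + 933.156 = 2825.7.
Reliability = 2825.7 / 3406.97 = 0.829.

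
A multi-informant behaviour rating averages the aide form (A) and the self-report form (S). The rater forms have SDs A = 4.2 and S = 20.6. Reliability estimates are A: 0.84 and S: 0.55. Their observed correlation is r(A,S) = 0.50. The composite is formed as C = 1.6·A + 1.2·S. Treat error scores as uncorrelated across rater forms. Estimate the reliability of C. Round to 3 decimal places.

0.657

Var(C) = 1.6²·4.2² + 1.2²·20.6² + 2·[1.92·4.2·20.6·0.50] = 656.237 + 166.118 = 822.355.
With uncorrelated errors the cross-covariances are all true-score covariance, so they carry over unchanged; only the diagonal terms shrink to ρᵢσᵢ².
True-score variance = [1.6²·4.2²·0.84 + 1.2²·20.6²·0.55] + 166.118 = 374.026 + 166.118 = 540.145.
Reliability = 540.145 / 822.355 = 0.657.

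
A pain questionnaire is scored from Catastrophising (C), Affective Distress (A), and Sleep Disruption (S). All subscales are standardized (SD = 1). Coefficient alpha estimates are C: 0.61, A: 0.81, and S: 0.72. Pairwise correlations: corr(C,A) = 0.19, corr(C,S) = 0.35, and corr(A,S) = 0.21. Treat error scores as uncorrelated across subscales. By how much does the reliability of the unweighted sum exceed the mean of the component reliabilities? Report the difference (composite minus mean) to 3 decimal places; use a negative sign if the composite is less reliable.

0.096

Var(sum) = 3 + 1.5 = 4.5; true-score variance = 2.14 + 1.5 = 3.64; composite reliability = 0.8089.
Mean component reliability = 0.7133.
Difference = 0.8089 − 0.7133 = 0.096.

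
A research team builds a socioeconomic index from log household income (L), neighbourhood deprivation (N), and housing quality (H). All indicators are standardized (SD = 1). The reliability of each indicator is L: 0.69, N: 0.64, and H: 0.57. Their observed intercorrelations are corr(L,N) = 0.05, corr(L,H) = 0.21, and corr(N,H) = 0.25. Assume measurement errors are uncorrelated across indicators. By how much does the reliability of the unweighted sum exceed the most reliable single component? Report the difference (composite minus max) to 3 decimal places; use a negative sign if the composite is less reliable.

Var(sum) = 3 + 1.02 = 4.02; true-score variance = 1.9 + 1.02 = 2.92; composite reliability = 0.7264.
Max component reliability = 0.6900.
Difference = 0.7264 − 0.6900 = 0.036.

0.036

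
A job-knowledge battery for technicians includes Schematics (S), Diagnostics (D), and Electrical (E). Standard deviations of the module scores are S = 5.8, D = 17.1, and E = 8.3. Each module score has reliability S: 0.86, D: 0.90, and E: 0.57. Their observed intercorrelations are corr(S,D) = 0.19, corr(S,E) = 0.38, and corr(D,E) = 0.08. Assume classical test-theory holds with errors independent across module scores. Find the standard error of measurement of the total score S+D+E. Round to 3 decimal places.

7.973

Var(total) = 394.94 + 96.9836 = 491.924.
True-score variance = 331.367 + 96.9836 = 428.35, so reliability = 0.8708.
Error variance = 491.924 − 428.35 = 63.5733; SEM = √63.5733 = 7.973.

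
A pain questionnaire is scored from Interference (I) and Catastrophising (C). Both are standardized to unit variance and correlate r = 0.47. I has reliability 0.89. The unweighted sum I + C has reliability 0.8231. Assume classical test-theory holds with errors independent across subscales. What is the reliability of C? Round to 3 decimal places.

Var(I+C) = 2 + 2·0.47 = 2.940.
True-score variance = ρ_I + ρ_C + 2·0.47, so 0.8231 = (0.89 + ρ_C + 0.94) / 2.940.
ρ_C = 0.8231·2.940 − 0.89 − 0.94 = 0.590.

0.590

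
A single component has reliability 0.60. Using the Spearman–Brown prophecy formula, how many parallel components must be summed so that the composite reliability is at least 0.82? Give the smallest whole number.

4

k ≥ ρ*(1−ρ₁)/(ρ₁(1−ρ*)) = 0.82·0.40 / (0.60·0.18) = 3.037.
Smallest integer k = 4.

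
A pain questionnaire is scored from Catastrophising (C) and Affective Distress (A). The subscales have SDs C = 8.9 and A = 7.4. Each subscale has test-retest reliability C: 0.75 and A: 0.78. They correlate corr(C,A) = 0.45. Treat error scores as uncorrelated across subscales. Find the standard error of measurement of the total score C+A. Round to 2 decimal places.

Var(total) = 133.97 + 59.274 = 193.244.
True-score variance = 102.12 + 59.274 = 161.394, so reliability = 0.8352.
Error variance = 193.244 − 161.394 = 31.8497; SEM = √31.8497 = 5.64.

5.64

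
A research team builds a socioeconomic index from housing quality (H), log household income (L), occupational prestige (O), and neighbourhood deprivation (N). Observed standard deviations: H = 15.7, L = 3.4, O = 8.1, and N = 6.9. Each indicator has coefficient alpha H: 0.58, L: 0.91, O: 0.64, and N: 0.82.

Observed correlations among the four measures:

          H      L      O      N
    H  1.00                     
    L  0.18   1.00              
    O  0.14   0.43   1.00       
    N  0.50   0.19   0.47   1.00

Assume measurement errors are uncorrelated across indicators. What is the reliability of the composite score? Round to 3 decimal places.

0.779

Var(H+L+O+N) = 15.7² + 3.4² + 8.1² + 6.9² + 2·[15.7·3.4·0.18 + 15.7·8.1·0.14 + 15.7·6.9·0.50 + 3.4·8.1·0.43 + 3.4·6.9·0.19 + 8.1·6.9·0.47] = 371.27 + 248.29 = 619.56.
Under uncorrelated errors the observed covariances equal the true-score covariances, so only the own-variance terms attenuate.
True-score variance = [15.7²·0.58 + 3.4²·0.91 + 8.1²·0.64 + 6.9²·0.82] + 248.29 = 234.514 + 248.29 = 482.805.
Reliability = 482.805 / 619.56 = 0.779.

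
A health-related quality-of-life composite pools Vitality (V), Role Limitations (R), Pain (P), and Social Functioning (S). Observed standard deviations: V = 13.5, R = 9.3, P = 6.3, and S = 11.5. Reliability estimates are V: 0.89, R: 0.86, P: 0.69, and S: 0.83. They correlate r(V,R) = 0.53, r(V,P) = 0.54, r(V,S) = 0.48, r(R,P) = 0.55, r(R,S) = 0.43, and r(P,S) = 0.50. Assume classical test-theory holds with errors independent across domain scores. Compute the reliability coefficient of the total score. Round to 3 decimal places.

Var(V+R+P+S) = 13.5² + 9.3² + 6.3² + 11.5² + 2·[13.5·9.3·0.53 + 13.5·6.3·0.54 + 13.5·11.5·0.48 + 9.3·6.3·0.55 + 9.3·11.5·0.43 + 6.3·11.5·0.50] = 440.68 + 602.853 = 1043.53.
Under uncorrelated errors the observed covariances equal the true-score covariances, so only the own-variance terms attenuate.
True-score variance = [13.5²·0.89 + 9.3²·0.86 + 6.3²·0.69 + 11.5²·0.83] + 602.853 = 373.738 + 602.853 = 976.591.
Reliability = 976.591 / 1043.53 = 0.936.

0.936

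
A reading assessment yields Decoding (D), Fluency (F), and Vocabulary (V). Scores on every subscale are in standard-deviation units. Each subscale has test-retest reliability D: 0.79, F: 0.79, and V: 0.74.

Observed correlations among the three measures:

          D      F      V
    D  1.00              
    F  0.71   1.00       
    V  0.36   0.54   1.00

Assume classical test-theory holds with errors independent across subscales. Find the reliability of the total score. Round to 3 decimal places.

0.891

Var(D+F+V) = 3 + 2·[0.71 + 0.36 + 0.54] = 3 + 3.22 = 6.22.
Because errors are independent across components, Cov(Tᵢ,Tⱼ) = Cov(Xᵢ,Xⱼ); the off-diagonal part of the true-score variance is the same as above.
True-score variance = [0.79 + 0.79 + 0.74] + 3.22 = 2.32 + 3.22 = 5.54.
Reliability = 5.54 / 6.22 = 0.891.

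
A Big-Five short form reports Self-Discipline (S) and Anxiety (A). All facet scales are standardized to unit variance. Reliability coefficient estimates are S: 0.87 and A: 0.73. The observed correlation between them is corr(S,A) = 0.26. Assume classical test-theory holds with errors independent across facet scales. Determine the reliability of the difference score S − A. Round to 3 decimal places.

0.730

Var(S−A) = 1 + 1 − 2·0.26 = 2 − 0.52 = 1.48.
Because errors are independent across components, Cov(Tᵢ,Tⱼ) = Cov(Xᵢ,Xⱼ); the off-diagonal part of the true-score variance is the same as above.
True-score variance = [0.87 + 0.73] − 0.52 = 1.6 − 0.52 = 1.08.
Reliability = 1.08 / 1.48 = 0.730.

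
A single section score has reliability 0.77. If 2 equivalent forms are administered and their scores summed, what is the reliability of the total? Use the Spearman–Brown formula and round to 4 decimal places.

ρ_k = kρ / (1 + (k−1)ρ) = 2·0.77 / (1 + 1·0.77) = 1.540 / 1.770 = 0.8701.

0.8701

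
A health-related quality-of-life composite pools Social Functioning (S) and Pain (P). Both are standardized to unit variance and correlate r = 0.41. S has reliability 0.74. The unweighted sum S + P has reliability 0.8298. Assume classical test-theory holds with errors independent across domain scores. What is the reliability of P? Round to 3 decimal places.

Var(S+P) = 2 + 2·0.41 = 2.820.
True-score variance = ρ_S + ρ_P + 2·0.41, so 0.8298 = (0.74 + ρ_P + 0.82) / 2.820.
ρ_P = 0.8298·2.820 − 0.74 − 0.82 = 0.780.

0.780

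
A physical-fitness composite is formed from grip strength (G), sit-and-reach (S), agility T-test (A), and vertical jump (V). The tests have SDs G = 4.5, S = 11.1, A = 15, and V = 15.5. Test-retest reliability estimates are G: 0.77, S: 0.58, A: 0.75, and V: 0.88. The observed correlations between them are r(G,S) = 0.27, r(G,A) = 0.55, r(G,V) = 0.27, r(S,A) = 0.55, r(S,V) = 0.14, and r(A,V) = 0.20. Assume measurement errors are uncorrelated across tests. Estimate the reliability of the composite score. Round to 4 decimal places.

Var(G+S+A+V) = 4.5² + 11.1² + 15² + 15.5² + 2·[4.5·11.1·0.27 + 4.5·15·0.55 + 4.5·15.5·0.27 + 11.1·15·0.55 + 11.1·15.5·0.14 + 15·15.5·0.20] = 608.71 + 463.212 = 1071.92.
Under uncorrelated errors the observed covariances equal the true-score covariances, so only the own-variance terms attenuate.
True-score variance = [4.5²·0.77 + 11.1²·0.58 + 15²·0.75 + 15.5²·0.88] + 463.212 = 467.224 + 463.212 = 930.436.
Reliability = 930.436 / 1071.92 = 0.8680.

0.8680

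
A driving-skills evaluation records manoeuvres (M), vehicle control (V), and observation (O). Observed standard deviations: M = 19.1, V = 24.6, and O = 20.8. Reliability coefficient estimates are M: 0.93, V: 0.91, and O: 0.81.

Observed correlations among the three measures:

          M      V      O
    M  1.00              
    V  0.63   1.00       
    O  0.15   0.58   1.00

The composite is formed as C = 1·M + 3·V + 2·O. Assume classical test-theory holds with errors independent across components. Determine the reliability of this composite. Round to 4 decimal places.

0.9356

Var(C) = 19.1² + 3²·24.6² + 2²·20.8² + 2·[3·19.1·24.6·0.63 + 2·19.1·20.8·0.15 + 6·24.6·20.8·0.58] = 7541.81 + 5575.73 = 13117.5.
Because errors are independent across components, Cov(Tᵢ,Tⱼ) = Cov(Xᵢ,Xⱼ); the off-diagonal part of the true-score variance is the same as above.
True-score variance = [19.1²·0.93 + 3²·24.6²·0.91 + 2²·20.8²·0.81] + 5575.73 = 6697.29 + 5575.73 = 12273.
Reliability = 12273 / 13117.5 = 0.9356.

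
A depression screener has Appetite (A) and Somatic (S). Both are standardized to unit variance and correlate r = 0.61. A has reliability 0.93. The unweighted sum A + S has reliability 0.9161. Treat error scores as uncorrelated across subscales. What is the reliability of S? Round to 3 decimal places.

0.800

Var(A+S) = 2 + 2·0.61 = 3.220.
True-score variance = ρ_A + ρ_S + 2·0.61, so 0.9161 = (0.93 + ρ_S + 1.22) / 3.220.
ρ_S = 0.9161·3.220 − 0.93 − 1.22 = 0.800.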